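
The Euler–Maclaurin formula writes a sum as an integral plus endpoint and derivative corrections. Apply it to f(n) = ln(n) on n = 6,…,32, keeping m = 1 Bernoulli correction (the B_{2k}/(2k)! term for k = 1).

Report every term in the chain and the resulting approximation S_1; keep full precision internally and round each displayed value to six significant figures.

Integral: ∫_6^32 ln(x) dx = 74.1530.
Boundary: ½(f(6) + f(32)) = ½(1.79176 + 3.46574) = 2.62875.
So far: 76.7817.
Order-1 term: 1/12 · (0.0312500 − 0.166667) = -0.0112847.

S_1 ≈ 76.7705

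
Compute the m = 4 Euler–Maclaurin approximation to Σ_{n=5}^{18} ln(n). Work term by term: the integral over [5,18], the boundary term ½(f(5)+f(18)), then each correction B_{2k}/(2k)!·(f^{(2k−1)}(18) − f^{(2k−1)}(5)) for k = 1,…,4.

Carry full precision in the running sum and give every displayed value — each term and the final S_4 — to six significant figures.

S_4 ≈ 33.2174

∫_5^18 ln(x) dx evaluates to 30.9795.
½[f(5) + f(18)] = ½[1.60944 + 2.89037] = 2.24990.
Integral + boundary = 33.2294.
Correction k=1: B_{2}/2! · (f^{(1)}(18) − f^{(1)}(5)) = 1/12 · (0.0555556 − 0.200000) = -0.0120370.
After k=1: 33.2174.
Correction k=2: B_{4}/4! · (f^{(3)}(18) − f^{(3)}(5)) = −1/720 · (0.000342936 − 0.0160000) = 2.17459e-05.
After k=2: 33.2174.
Correction k=3: B_{6}/6! · (f^{(5)}(18) − f^{(5)}(5)) = 1/30240 · (1.27013e-05 − 0.00768000) = -2.53548e-07.
After k=3: 33.2174.
Correction k=4: B_{8}/8! · (f^{(7)}(18) − f^{(7)}(5)) = −1/1209600 · (1.17605e-06 − 0.00921600) = 7.61808e-09.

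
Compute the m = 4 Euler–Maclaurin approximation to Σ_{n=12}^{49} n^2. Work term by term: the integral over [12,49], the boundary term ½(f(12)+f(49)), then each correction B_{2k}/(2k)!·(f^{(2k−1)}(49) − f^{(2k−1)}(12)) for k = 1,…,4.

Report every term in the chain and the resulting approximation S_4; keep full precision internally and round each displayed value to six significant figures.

S_4 ≈ 39919.0

Integral: ∫_12^49 x^2 dx = 38640.3.
Endpoint term: (f(12) + f(49))/2 = (144.000 + 2401.00)/2 = 1272.50.
Running total after boundary: 39912.8.
k=1: B_{2}/(2)! × [f^{(1)}(49) − f^{(1)}(12)] = 1/12 × (98.0000 − 24.0000) = 6.16667.
Partial sum through k=1: 39919.0.
k=2: B_{4}/(4)! × [f^{(3)}(49) − f^{(3)}(12)] = −1/720 × (0.00000 − 0.00000) = 0.00000.
Partial sum through k=2: 39919.0.
k=3: B_{6}/(6)! × [f^{(5)}(49) − f^{(5)}(12)] = 1/30240 × (0.00000 − 0.00000) = 0.00000.
Partial sum through k=3: 39919.0.
k=4: B_{8}/(8)! × [f^{(7)}(49) − f^{(7)}(12)] = −1/1209600 × (0.00000 − 0.00000) = 0.00000.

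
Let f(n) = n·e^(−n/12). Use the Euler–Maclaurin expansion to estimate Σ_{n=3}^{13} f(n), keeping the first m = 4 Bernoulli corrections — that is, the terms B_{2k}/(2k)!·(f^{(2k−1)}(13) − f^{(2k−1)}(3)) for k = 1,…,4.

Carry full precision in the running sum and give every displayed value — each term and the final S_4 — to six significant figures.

Integral: ∫_3^13 x·e^(−x/12) dx = 38.6445.
Boundary: ½(f(3) + f(13)) = ½(2.33640 + 4.40005) = 3.36823.
Integral + boundary = 42.0127.
Order-1 term: 1/12 · (-0.0282055 − 0.584101) = -0.0510255.
Running total after k=1: 41.9617.
Order-2 term: −1/720 · (0.00450504 − 0.0148729) = 1.43999e-05.
Running total after k=2: 41.9617.
Order-3 term: 1/30240 · (6.39302e-05 − 0.000178400) = -3.78538e-09.
Running total after k=3: 41.9617.
Order-4 term: −1/1209600 · (6.70662e-07 − 1.76053e-06) = 9.01012e-13.

S_4 ≈ 41.9617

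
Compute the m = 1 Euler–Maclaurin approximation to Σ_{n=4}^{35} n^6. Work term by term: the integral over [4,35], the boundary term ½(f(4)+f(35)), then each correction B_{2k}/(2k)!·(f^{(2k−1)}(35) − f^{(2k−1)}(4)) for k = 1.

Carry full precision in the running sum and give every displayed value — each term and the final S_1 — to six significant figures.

S_1 ≈ 1.01367e+10

∫_4^35 x^6 dx evaluates to 9.19133e+09.
½[f(4) + f(35)] = ½[4096.00 + 1.83827e+09] = 9.19135e+08.
So far: 1.01105e+10.
Correction k=1: B_{2}/2! · (f^{(1)}(35) − f^{(1)}(4)) = 1/12 · (3.15131e+08 − 6144.00) = 2.62604e+07.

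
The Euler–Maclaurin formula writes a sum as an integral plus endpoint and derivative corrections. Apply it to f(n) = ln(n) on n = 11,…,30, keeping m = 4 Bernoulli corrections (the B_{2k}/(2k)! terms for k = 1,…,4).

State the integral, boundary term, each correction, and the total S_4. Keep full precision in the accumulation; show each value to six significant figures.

S_4 ≈ 59.5538

Integral: ∫_11^30 ln(x) dx = 56.6591.
Endpoint term: (f(11) + f(30))/2 = (2.39790 + 3.40120)/2 = 2.89955.
So far: 59.5586.
Order-1 term: 1/12 · (0.0333333 − 0.0909091) = -0.00479798.
Partial sum through k=1: 59.5538.
Order-2 term: −1/720 · (7.40741e-05 − 0.00150263) = 1.98410e-06.
Partial sum through k=2: 59.5538.
Order-3 term: 1/30240 · (9.87654e-07 − 0.000149021) = -4.89529e-09.
Partial sum through k=3: 59.5538.
Order-4 term: −1/1209600 · (3.29218e-08 − 3.69474e-05) = 3.05179e-11.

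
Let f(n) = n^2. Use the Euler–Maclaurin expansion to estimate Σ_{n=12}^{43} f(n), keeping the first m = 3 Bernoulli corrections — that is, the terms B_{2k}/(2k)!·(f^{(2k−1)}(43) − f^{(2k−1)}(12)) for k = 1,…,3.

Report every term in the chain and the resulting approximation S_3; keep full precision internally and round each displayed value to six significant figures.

S_3 ≈ 26928.0

∫_12^43 x^2 dx evaluates to 25926.3.
Endpoint term: (f(12) + f(43))/2 = (144.000 + 1849.00)/2 = 996.500.
Integral + boundary = 26922.8.
Order-1 term: 1/12 · (86.0000 − 24.0000) = 5.16667.
Running total after k=1: 26928.0.
Order-2 term: −1/720 · (0.00000 − 0.00000) = 0.00000.
Running total after k=2: 26928.0.
Order-3 term: 1/30240 · (0.00000 − 0.00000) = 0.00000.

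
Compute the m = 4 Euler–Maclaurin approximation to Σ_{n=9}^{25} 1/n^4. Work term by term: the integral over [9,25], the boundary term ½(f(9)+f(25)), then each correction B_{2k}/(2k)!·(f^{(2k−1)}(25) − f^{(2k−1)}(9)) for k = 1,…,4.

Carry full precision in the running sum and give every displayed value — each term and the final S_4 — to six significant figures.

∫_9^25 1/x^4 dx evaluates to 0.000435914.
Endpoint term: (f(9) + f(25))/2 = (0.000152416 + 2.56000e-06)/2 = 7.74879e-05.
Integral + boundary = 0.000513402.
Order-1 term: 1/12 · (-4.09600e-07 − (-6.77404e-05)) = 5.61090e-06.
After k=1: 0.000519013.
Order-2 term: −1/720 · (-1.96608e-08 − (-2.50890e-05)) = -3.48186e-08.
After k=2: 0.000518978.
Order-3 term: 1/30240 · (-1.76161e-09 − (-1.73455e-05)) = 5.73536e-10.
After k=3: 0.000518979.
Order-4 term: −1/1209600 · (-2.53672e-10 − (-1.92728e-05)) = -1.59330e-11.

S_4 ≈ 0.000518979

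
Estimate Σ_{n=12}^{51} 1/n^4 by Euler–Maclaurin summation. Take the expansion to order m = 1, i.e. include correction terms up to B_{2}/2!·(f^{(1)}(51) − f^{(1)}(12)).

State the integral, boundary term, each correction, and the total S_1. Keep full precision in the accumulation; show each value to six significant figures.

S_1 ≈ 0.000215914

The integral term ∫_12^51 1/x^4 dx = 0.000190388.
Endpoint term: (f(12) + f(51))/2 = (4.82253e-05 + 1.47815e-07)/2 = 2.41866e-05.
Integral + boundary = 0.000214575.
k=1: B_{2}/(2)! × [f^{(1)}(51) − f^{(1)}(12)] = 1/12 × (-1.15934e-08 − (-1.60751e-05)) = 1.33863e-06.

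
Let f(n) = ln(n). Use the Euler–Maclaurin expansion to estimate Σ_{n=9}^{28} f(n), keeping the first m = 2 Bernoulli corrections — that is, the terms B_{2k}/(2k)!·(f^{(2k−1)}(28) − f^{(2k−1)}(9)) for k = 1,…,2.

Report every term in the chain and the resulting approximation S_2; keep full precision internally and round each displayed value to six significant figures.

Integral: ∫_9^28 ln(x) dx = 54.5267.
Endpoint term: (f(9) + f(28))/2 = (2.19722 + 3.33220)/2 = 2.76471.
Integral + boundary = 57.2914.
k=1: B_{2}/(2)! × [f^{(1)}(28) − f^{(1)}(9)] = 1/12 × (0.0357143 − 0.111111) = -0.00628307.
After k=1: 57.2851.
k=2: B_{4}/(4)! × [f^{(3)}(28) − f^{(3)}(9)] = −1/720 × (9.11079e-05 − 0.00274348) = 3.68386e-06.

S_2 ≈ 57.2851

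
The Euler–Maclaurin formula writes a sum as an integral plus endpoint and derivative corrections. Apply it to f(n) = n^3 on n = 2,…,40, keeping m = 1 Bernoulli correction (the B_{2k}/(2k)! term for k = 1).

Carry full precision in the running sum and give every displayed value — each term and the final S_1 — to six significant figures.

The integral term ∫_2^40 x^3 dx = 639996.
Boundary: ½(f(2) + f(40)) = ½(8.00000 + 64000.0) = 32004.0.
Running total after boundary: 672000.
Order-1 term: 1/12 · (4800.00 − 12.0000) = 399.000.

S_1 ≈ 672399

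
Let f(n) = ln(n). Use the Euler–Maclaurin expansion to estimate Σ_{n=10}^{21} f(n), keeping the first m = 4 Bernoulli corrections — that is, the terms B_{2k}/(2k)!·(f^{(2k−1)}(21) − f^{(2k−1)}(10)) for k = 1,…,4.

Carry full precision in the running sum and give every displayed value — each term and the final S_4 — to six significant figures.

S_4 ≈ 32.5783

∫_10^21 ln(x) dx evaluates to 29.9091.
Boundary: ½(f(10) + f(21)) = ½(2.30259 + 3.04452) = 2.67355.
So far: 32.5827.
Correction k=1: B_{2}/2! · (f^{(1)}(21) − f^{(1)}(10)) = 1/12 · (0.0476190 − 0.100000) = -0.00436508.
Running total after k=1: 32.5783.
Correction k=2: B_{4}/4! · (f^{(3)}(21) − f^{(3)}(10)) = −1/720 · (0.000215959 − 0.00200000) = 2.47783e-06.
Running total after k=2: 32.5783.
Correction k=3: B_{6}/6! · (f^{(5)}(21) − f^{(5)}(10)) = 1/30240 · (5.87645e-06 − 0.000240000) = -7.74218e-09.
Running total after k=3: 32.5783.
Correction k=4: B_{8}/8! · (f^{(7)}(21) − f^{(7)}(10)) = −1/1209600 · (3.99758e-07 − 7.20000e-05) = 5.91933e-11.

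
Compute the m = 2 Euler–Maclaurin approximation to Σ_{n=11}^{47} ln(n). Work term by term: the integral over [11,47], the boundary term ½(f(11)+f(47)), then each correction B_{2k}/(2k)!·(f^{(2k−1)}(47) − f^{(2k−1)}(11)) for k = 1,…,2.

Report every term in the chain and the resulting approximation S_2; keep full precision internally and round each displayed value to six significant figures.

∫_11^47 ln(x) dx evaluates to 118.580.
Boundary: ½(f(11) + f(47)) = ½(2.39790 + 3.85015) = 3.12402.
So far: 121.704.
Correction k=1: B_{2}/2! · (f^{(1)}(47) − f^{(1)}(11)) = 1/12 · (0.0212766 − 0.0909091) = -0.00580271.
After k=1: 121.698.
Correction k=2: B_{4}/4! · (f^{(3)}(47) − f^{(3)}(11)) = −1/720 · (1.92636e-05 − 0.00150263) = 2.06023e-06.

S_2 ≈ 121.698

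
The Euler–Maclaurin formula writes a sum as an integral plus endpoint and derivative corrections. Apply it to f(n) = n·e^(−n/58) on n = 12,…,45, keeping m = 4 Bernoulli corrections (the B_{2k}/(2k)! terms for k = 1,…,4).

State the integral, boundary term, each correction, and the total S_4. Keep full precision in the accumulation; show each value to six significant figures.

The integral term ∫_12^45 x·e^(−x/58) dx = 551.328.
Endpoint term: (f(12) + f(45))/2 = (9.75725 + 20.7138)/2 = 15.2355.
Running total after boundary: 566.564.
Correction k=1: B_{2}/2! · (f^{(1)}(45) − f^{(1)}(12)) = 1/12 · (0.103172 − 0.644875) = -0.0451419.
Partial sum through k=1: 566.519.
Correction k=2: B_{4}/4! · (f^{(3)}(45) − f^{(3)}(12)) = −1/720 · (0.000304336 − 0.000675114) = 5.14969e-07.
Partial sum through k=2: 566.519.
Correction k=3: B_{6}/6! · (f^{(5)}(45) − f^{(5)}(12)) = 1/30240 · (1.71820e-07 − 3.44390e-07) = -5.70669e-12.
Partial sum through k=3: 566.519.
Correction k=4: B_{8}/8! · (f^{(7)}(45) − f^{(7)}(12)) = −1/1209600 · (7.52590e-11 − 1.45093e-10) = 5.77330e-17.

S_4 ≈ 566.519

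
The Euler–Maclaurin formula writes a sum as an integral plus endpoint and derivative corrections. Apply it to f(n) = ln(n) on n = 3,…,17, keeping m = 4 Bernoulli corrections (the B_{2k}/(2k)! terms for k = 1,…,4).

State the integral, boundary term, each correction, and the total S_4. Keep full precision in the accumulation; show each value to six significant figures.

Integral: ∫_3^17 ln(x) dx = 30.8688.
½[f(3) + f(17)] = ½[1.09861 + 2.83321] = 1.96591.
So far: 32.8347.
Order-1 term: 1/12 · (0.0588235 − 0.333333) = -0.0228758.
Partial sum through k=1: 32.8118.
Order-2 term: −1/720 · (0.000407083 − 0.0740741) = 0.000102315.
Partial sum through k=2: 32.8119.
Order-3 term: 1/30240 · (1.69031e-05 − 0.0987654) = -3.26549e-06.
Partial sum through k=3: 32.8119.
Order-4 term: −1/1209600 · (1.75465e-06 − 0.329218) = 2.72170e-07.

S_4 ≈ 32.8119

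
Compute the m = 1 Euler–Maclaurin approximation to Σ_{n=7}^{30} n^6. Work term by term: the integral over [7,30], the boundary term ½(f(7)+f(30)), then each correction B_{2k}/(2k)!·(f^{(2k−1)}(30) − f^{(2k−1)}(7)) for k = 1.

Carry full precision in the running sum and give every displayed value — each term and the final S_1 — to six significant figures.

The integral term ∫_7^30 x^6 dx = 3.12417e+09.
Boundary: ½(f(7) + f(30)) = ½(117649 + 7.29000e+08) = 3.64559e+08.
Running total after boundary: 3.48873e+09.
k=1: B_{2}/(2)! × [f^{(1)}(30) − f^{(1)}(7)] = 1/12 × (1.45800e+08 − 100842) = 1.21416e+07.

S_1 ≈ 3.50087e+09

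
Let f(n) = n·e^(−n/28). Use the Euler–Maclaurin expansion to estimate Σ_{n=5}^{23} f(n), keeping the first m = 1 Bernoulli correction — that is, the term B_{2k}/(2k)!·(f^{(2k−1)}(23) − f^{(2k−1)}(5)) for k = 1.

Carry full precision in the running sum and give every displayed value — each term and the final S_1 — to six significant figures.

The integral term ∫_5^23 x·e^(−x/28) dx = 144.854.
Endpoint term: (f(5) + f(23))/2 = (4.18232 + 10.1155)/2 = 7.14889.
Running total after boundary: 152.003.
Correction k=1: B_{2}/2! · (f^{(1)}(23) − f^{(1)}(5)) = 1/12 · (0.0785362 − 0.687096) = -0.0507133.

S_1 ≈ 151.953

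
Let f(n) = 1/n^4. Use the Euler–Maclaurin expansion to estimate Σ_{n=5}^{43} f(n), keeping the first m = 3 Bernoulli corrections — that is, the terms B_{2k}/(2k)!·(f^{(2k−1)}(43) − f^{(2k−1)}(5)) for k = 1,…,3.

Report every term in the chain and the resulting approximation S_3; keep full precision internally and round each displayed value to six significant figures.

S_3 ≈ 0.00356727

∫_5^43 1/x^4 dx evaluates to 0.00266247.
Boundary: ½(f(5) + f(43)) = ½(0.00160000 + 2.92500e-07) = 0.000800146.
Integral + boundary = 0.00346262.
Correction k=1: B_{2}/2! · (f^{(1)}(43) − f^{(1)}(5)) = 1/12 · (-2.72093e-08 − (-0.00128000)) = 0.000106664.
Running total after k=1: 0.00356928.
Correction k=2: B_{4}/4! · (f^{(3)}(43) − f^{(3)}(5)) = −1/720 · (-4.41471e-10 − (-0.00153600)) = -2.13333e-06.
Running total after k=2: 0.00356715.
Correction k=3: B_{6}/6! · (f^{(5)}(43) − f^{(5)}(5)) = 1/30240 · (-1.33707e-11 − (-0.00344064)) = 1.13778e-07.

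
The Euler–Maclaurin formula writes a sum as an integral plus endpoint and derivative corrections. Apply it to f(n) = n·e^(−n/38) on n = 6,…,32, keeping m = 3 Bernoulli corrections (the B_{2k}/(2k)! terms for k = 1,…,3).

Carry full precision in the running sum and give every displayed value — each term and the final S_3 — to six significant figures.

Integral: ∫_6^32 x·e^(−x/38) dx = 281.852.
½[f(6) + f(32)] = ½[5.12364 + 13.7857] = 9.45466.
Integral + boundary = 291.307.
Order-1 term: 1/12 · (0.0680215 − 0.719107) = -0.0542571.
After k=1: 291.253.
Order-2 term: −1/720 · (0.000643786 − 0.00168074) = 1.44021e-06.
After k=2: 291.253.
Order-3 term: 1/30240 · (8.59048e-07 − 1.98302e-06) = -3.71684e-11.

S_3 ≈ 291.253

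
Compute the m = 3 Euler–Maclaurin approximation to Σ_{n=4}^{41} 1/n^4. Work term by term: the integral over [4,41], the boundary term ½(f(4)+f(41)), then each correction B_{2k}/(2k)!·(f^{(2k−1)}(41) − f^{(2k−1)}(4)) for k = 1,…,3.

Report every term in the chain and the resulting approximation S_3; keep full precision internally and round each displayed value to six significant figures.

∫_4^41 1/x^4 dx evaluates to 0.00520350.
½[f(4) + f(41)] = ½[0.00390625 + 3.53887e-07] = 0.00195330.
Integral + boundary = 0.00715680.
k=1: B_{2}/(2)! × [f^{(1)}(41) − f^{(1)}(4)] = 1/12 × (-3.45256e-08 − (-0.00390625)) = 0.000325518.
After k=1: 0.00748232.
k=2: B_{4}/(4)! × [f^{(3)}(41) − f^{(3)}(4)] = −1/720 × (-6.16161e-10 − (-0.00732422)) = -1.01725e-05.
After k=2: 0.00747214.
k=3: B_{6}/(6)! × [f^{(5)}(41) − f^{(5)}(4)] = 1/30240 × (-2.05265e-11 − (-0.0256348)) = 8.47711e-07.

S_3 ≈ 0.00747299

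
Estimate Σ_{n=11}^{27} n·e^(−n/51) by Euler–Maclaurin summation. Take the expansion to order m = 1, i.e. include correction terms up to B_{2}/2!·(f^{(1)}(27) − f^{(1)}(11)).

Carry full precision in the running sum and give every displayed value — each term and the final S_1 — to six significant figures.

S_1 ≈ 218.040

∫_11^27 x·e^(−x/51) dx evaluates to 205.686.
Boundary: ½(f(11) + f(27)) = ½(8.86587 + 15.9017) = 12.3838.
Integral + boundary = 218.070.
k=1: B_{2}/(2)! × [f^{(1)}(27) − f^{(1)}(11)] = 1/12 × (0.277154 − 0.632148) = -0.0295828.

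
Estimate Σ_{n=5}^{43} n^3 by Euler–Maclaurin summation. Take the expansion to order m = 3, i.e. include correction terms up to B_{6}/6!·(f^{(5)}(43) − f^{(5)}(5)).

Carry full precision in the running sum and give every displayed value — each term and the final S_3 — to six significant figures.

S_3 ≈ 894816

Integral: ∫_5^43 x^3 dx = 854544.
Endpoint term: (f(5) + f(43))/2 = (125.000 + 79507.0)/2 = 39816.0.
Running total after boundary: 894360.
Correction k=1: B_{2}/2! · (f^{(1)}(43) − f^{(1)}(5)) = 1/12 · (5547.00 − 75.0000) = 456.000.
After k=1: 894816.
Correction k=2: B_{4}/4! · (f^{(3)}(43) − f^{(3)}(5)) = −1/720 · (6.00000 − 6.00000) = 0.00000.
After k=2: 894816.
Correction k=3: B_{6}/6! · (f^{(5)}(43) − f^{(5)}(5)) = 1/30240 · (0.00000 − 0.00000) = 0.00000.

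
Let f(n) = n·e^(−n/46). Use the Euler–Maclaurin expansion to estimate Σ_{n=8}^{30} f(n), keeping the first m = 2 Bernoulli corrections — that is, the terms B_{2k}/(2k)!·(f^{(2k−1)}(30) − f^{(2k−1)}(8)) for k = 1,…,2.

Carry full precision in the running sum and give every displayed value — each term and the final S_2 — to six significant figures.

∫_8^30 x·e^(−x/46) dx evaluates to 266.370.
Endpoint term: (f(8) + f(30))/2 = (6.72296 + 15.6274)/2 = 11.1752.
Integral + boundary = 277.545.
Order-1 term: 1/12 · (0.181187 − 0.694219) = -0.0427527.
Running total after k=1: 277.503.
Order-2 term: −1/720 · (0.000577983 − 0.00112238) = 7.56109e-07.

S_2 ≈ 277.503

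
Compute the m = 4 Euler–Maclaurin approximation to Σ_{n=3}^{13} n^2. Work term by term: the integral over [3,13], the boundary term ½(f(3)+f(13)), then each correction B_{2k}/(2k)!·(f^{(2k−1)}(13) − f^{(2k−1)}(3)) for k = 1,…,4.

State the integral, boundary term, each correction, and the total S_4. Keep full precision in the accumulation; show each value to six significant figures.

Integral: ∫_3^13 x^2 dx = 723.333.
Boundary: ½(f(3) + f(13)) = ½(9.00000 + 169.000) = 89.0000.
Running total after boundary: 812.333.
Correction k=1: B_{2}/2! · (f^{(1)}(13) − f^{(1)}(3)) = 1/12 · (26.0000 − 6.00000) = 1.66667.
After k=1: 814.000.
Correction k=2: B_{4}/4! · (f^{(3)}(13) − f^{(3)}(3)) = −1/720 · (0.00000 − 0.00000) = 0.00000.
After k=2: 814.000.
Correction k=3: B_{6}/6! · (f^{(5)}(13) − f^{(5)}(3)) = 1/30240 · (0.00000 − 0.00000) = 0.00000.
After k=3: 814.000.
Correction k=4: B_{8}/8! · (f^{(7)}(13) − f^{(7)}(3)) = −1/1209600 · (0.00000 − 0.00000) = 0.00000.

S_4 ≈ 814.000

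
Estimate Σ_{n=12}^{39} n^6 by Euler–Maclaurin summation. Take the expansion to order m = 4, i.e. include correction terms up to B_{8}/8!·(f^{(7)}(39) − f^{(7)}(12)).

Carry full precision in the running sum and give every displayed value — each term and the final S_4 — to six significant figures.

The integral term ∫_12^39 x^6 dx = 1.95993e+10.
Endpoint term: (f(12) + f(39))/2 = (2.98598e+06 + 3.51874e+09)/2 = 1.76086e+09.
So far: 2.13602e+10.
Correction k=1: B_{2}/2! · (f^{(1)}(39) − f^{(1)}(12)) = 1/12 · (5.41345e+08 − 1.49299e+06) = 4.49877e+07.
Running total after k=1: 2.14052e+10.
Correction k=2: B_{4}/4! · (f^{(3)}(39) − f^{(3)}(12)) = −1/720 · (7.11828e+06 − 207360) = -9598.50.
Running total after k=2: 2.14052e+10.
Correction k=3: B_{6}/6! · (f^{(5)}(39) − f^{(5)}(12)) = 1/30240 · (28080.0 − 8640.00) = 0.642857.
Running total after k=3: 2.14052e+10.
Correction k=4: B_{8}/8! · (f^{(7)}(39) − f^{(7)}(12)) = −1/1209600 · (0.00000 − 0.00000) = 0.00000.

S_4 ≈ 2.14052e+10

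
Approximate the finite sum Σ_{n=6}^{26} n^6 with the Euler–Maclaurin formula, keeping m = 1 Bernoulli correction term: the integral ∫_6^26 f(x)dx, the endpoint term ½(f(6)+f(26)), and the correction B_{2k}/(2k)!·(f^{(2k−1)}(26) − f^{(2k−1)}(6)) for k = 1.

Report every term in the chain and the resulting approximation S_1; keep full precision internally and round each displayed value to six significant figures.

Integral: ∫_6^26 x^6 dx = 1.14736e+09.
½[f(6) + f(26)] = ½[46656.0 + 3.08916e+08] = 1.54481e+08.
So far: 1.30184e+09.
Correction k=1: B_{2}/2! · (f^{(1)}(26) − f^{(1)}(6)) = 1/12 · (7.12883e+07 − 46656.0) = 5.93680e+06.

S_1 ≈ 1.30778e+09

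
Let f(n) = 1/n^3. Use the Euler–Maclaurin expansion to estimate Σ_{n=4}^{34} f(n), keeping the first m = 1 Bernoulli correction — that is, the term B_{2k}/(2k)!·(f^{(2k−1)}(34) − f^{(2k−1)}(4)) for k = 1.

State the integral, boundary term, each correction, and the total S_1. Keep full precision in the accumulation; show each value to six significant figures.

Integral: ∫_4^34 1/x^3 dx = 0.0308175.
Endpoint term: (f(4) + f(34))/2 = (0.0156250 + 2.54427e-05)/2 = 0.00782522.
So far: 0.0386427.
Order-1 term: 1/12 · (-2.24494e-06 − (-0.0117188)) = 0.000976375.

S_1 ≈ 0.0396191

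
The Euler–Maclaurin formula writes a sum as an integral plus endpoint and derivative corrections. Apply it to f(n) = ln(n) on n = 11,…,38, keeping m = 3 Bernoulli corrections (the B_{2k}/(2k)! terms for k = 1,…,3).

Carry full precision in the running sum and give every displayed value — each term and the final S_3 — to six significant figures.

Integral: ∫_11^38 ln(x) dx = 84.8514.
½[f(11) + f(38)] = ½[2.39790 + 3.63759] = 3.01774.
Integral + boundary = 87.8692.
k=1: B_{2}/(2)! × [f^{(1)}(38) − f^{(1)}(11)] = 1/12 × (0.0263158 − 0.0909091) = -0.00538278.
Running total after k=1: 87.8638.
k=2: B_{4}/(4)! × [f^{(3)}(38) − f^{(3)}(11)] = −1/720 × (3.64485e-05 − 0.00150263) = 2.03636e-06.
Running total after k=2: 87.8638.
k=3: B_{6}/(6)! × [f^{(5)}(38) − f^{(5)}(11)] = 1/30240 × (3.02896e-07 − 0.000149021) = -4.91793e-09.

S_3 ≈ 87.8638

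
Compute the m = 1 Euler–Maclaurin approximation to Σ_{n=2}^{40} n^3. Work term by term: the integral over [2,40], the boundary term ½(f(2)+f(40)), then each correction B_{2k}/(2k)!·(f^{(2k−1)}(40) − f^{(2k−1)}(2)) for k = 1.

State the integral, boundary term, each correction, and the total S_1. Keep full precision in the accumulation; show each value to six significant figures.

S_1 ≈ 672399

The integral term ∫_2^40 x^3 dx = 639996.
½[f(2) + f(40)] = ½[8.00000 + 64000.0] = 32004.0.
Integral + boundary = 672000.
k=1: B_{2}/(2)! × [f^{(1)}(40) − f^{(1)}(2)] = 1/12 × (4800.00 − 12.0000) = 399.000.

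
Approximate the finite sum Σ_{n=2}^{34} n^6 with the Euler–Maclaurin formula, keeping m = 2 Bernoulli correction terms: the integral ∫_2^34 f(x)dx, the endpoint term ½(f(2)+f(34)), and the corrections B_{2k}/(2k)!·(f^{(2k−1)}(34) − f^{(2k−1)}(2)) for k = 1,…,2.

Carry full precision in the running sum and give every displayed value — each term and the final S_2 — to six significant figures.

S_2 ≈ 8.29845e+09

The integral term ∫_2^34 x^6 dx = 7.50334e+09.
½[f(2) + f(34)] = ½[64.0000 + 1.54480e+09] = 7.72402e+08.
So far: 8.27574e+09.
Order-1 term: 1/12 · (2.72613e+08 − 192.000) = 2.27177e+07.
After k=1: 8.29846e+09.
Order-2 term: −1/720 · (4.71648e+06 − 960.000) = -6549.33.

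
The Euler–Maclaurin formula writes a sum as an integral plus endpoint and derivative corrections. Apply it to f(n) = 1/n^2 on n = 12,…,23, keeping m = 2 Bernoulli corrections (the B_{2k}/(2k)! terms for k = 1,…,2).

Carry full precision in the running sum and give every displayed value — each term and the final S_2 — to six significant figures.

The integral term ∫_12^23 1/x^2 dx = 0.0398551.
Endpoint term: (f(12) + f(23))/2 = (0.00694444 + 0.00189036)/2 = 0.00441740.
Integral + boundary = 0.0442725.
Order-1 term: 1/12 · (-0.000164379 − (-0.00115741)) = 8.27524e-05.
Running total after k=1: 0.0443552.
Order-2 term: −1/720 · (-3.72883e-06 − (-9.64506e-05)) = -1.28780e-07.

S_2 ≈ 0.0443551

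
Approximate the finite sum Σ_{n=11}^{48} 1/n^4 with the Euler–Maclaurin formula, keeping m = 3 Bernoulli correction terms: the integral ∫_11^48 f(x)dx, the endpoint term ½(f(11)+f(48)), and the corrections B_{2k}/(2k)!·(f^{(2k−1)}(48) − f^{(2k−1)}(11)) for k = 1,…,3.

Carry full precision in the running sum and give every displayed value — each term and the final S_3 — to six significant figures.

S_3 ≈ 0.000283729

Integral: ∫_11^48 1/x^4 dx = 0.000247424.
Boundary: ½(f(11) + f(48)) = ½(6.83013e-05 + 1.88380e-07) = 3.42449e-05.
So far: 0.000281669.
Order-1 term: 1/12 · (-1.56983e-08 − (-2.48369e-05)) = 2.06843e-06.
After k=1: 0.000283737.
Order-2 term: −1/720 · (-2.04406e-10 − (-6.15790e-06)) = -8.55235e-09.
After k=2: 0.000283729.
Order-3 term: 1/30240 · (-4.96819e-12 − (-2.84994e-06)) = 9.42438e-11.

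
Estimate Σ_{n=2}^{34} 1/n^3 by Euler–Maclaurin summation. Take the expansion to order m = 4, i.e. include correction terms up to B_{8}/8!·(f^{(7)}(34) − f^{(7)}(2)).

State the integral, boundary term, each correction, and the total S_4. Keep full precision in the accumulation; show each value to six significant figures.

S_4 ≈ 0.201582

∫_2^34 1/x^3 dx evaluates to 0.124567.
Endpoint term: (f(2) + f(34))/2 = (0.125000 + 2.54427e-05)/2 = 0.0625127.
So far: 0.187080.
k=1: B_{2}/(2)! × [f^{(1)}(34) − f^{(1)}(2)] = 1/12 × (-2.24494e-06 − (-0.187500)) = 0.0156248.
Partial sum through k=1: 0.202705.
k=2: B_{4}/(4)! × [f^{(3)}(34) − f^{(3)}(2)] = −1/720 × (-3.88399e-08 − (-0.937500)) = -0.00130208.
Partial sum through k=2: 0.201403.
k=3: B_{6}/(6)! × [f^{(5)}(34) − f^{(5)}(2)] = 1/30240 × (-1.41114e-09 − (-9.84375)) = 0.000325521.
Partial sum through k=3: 0.201728.
k=4: B_{8}/(8)! × [f^{(7)}(34) − f^{(7)}(2)] = −1/1209600 × (-8.78909e-11 − (-177.188)) = -0.000146484.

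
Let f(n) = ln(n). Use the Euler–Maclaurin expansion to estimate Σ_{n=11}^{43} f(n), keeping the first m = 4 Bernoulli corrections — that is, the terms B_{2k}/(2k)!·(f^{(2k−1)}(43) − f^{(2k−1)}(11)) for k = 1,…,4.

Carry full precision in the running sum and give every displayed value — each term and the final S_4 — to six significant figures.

S_4 ≈ 106.429

Integral: ∫_11^43 ln(x) dx = 103.355.
½[f(11) + f(43)] = ½[2.39790 + 3.76120] = 3.07955.
Integral + boundary = 106.434.
Correction k=1: B_{2}/2! · (f^{(1)}(43) − f^{(1)}(11)) = 1/12 · (0.0232558 − 0.0909091) = -0.00563777.
Running total after k=1: 106.429.
Correction k=2: B_{4}/4! · (f^{(3)}(43) − f^{(3)}(11)) = −1/720 · (2.51550e-05 − 0.00150263) = 2.05205e-06.
Running total after k=2: 106.429.
Correction k=3: B_{6}/6! · (f^{(5)}(43) − f^{(5)}(11)) = 1/30240 · (1.63256e-07 − 0.000149021) = -4.92255e-09.
Running total after k=3: 106.429.
Correction k=4: B_{8}/8! · (f^{(7)}(43) − f^{(7)}(11)) = −1/1209600 · (2.64883e-09 − 3.69474e-05) = 3.05429e-11.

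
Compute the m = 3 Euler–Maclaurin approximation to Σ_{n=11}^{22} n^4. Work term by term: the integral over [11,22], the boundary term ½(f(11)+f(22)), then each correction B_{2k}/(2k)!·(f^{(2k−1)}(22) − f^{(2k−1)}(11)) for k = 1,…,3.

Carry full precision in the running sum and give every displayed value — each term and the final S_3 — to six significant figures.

S_3 ≈ 1.12607e+06

The integral term ∫_11^22 x^4 dx = 998516.
½[f(11) + f(22)] = ½[14641.0 + 234256] = 124448.
Integral + boundary = 1.12296e+06.
Order-1 term: 1/12 · (42592.0 − 5324.00) = 3105.67.
Running total after k=1: 1.12607e+06.
Order-2 term: −1/720 · (528.000 − 264.000) = -0.366667.
Running total after k=2: 1.12607e+06.
Order-3 term: 1/30240 · (0.00000 − 0.00000) = 0.00000.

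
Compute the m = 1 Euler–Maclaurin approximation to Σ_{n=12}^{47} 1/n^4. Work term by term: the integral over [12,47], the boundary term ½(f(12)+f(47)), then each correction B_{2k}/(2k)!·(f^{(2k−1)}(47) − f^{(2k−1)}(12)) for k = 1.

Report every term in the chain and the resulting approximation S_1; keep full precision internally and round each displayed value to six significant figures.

The integral term ∫_12^47 1/x^4 dx = 0.000189691.
Endpoint term: (f(12) + f(47))/2 = (4.82253e-05 + 2.04931e-07)/2 = 2.42151e-05.
Integral + boundary = 0.000213906.
Correction k=1: B_{2}/2! · (f^{(1)}(47) − f^{(1)}(12)) = 1/12 · (-1.74410e-08 − (-1.60751e-05)) = 1.33814e-06.

S_1 ≈ 0.000215244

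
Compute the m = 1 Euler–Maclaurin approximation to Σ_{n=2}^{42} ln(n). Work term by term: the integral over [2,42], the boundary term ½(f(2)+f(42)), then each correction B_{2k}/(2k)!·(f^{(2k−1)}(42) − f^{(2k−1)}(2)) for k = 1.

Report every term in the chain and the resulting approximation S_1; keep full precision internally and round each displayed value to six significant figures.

∫_2^42 ln(x) dx evaluates to 115.596.
Boundary: ½(f(2) + f(42)) = ½(0.693147 + 3.73767) = 2.21541.
Integral + boundary = 117.811.
Correction k=1: B_{2}/2! · (f^{(1)}(42) − f^{(1)}(2)) = 1/12 · (0.0238095 − 0.500000) = -0.0396825.

S_1 ≈ 117.772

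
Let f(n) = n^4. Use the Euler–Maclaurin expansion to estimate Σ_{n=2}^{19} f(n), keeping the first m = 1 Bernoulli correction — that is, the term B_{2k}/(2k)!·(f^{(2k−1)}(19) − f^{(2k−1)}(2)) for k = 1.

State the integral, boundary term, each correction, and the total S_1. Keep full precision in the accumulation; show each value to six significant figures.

Integral: ∫_2^19 x^4 dx = 495213.
½[f(2) + f(19)] = ½[16.0000 + 130321] = 65168.5.
Running total after boundary: 560382.
Order-1 term: 1/12 · (27436.0 − 32.0000) = 2283.67.

S_1 ≈ 562666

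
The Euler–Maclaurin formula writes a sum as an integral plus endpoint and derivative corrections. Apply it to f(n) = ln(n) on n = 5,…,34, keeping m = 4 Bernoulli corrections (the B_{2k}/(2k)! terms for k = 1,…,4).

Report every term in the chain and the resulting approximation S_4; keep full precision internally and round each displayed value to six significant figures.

S_4 ≈ 85.4028

Integral: ∫_5^34 ln(x) dx = 82.8491.
½[f(5) + f(34)] = ½[1.60944 + 3.52636] = 2.56790.
So far: 85.4170.
Order-1 term: 1/12 · (0.0294118 − 0.200000) = -0.0142157.
Partial sum through k=1: 85.4028.
Order-2 term: −1/720 · (5.08854e-05 − 0.0160000) = 2.21515e-05.
Partial sum through k=2: 85.4028.
Order-3 term: 1/30240 · (5.28222e-07 − 0.00768000) = -2.53951e-07.
Partial sum through k=3: 85.4028.
Order-4 term: −1/1209600 · (1.37082e-08 − 0.00921600) = 7.61904e-09.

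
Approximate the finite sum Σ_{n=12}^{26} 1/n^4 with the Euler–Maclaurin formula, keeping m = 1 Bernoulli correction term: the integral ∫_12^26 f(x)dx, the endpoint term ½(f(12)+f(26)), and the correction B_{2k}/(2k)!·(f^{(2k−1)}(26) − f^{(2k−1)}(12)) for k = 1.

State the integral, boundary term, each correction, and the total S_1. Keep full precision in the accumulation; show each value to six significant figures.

S_1 ≈ 0.000200454

∫_12^26 1/x^4 dx evaluates to 0.000173936.
½[f(12) + f(26)] = ½[4.82253e-05 + 2.18830e-06] = 2.52068e-05.
Integral + boundary = 0.000199143.
Correction k=1: B_{2}/2! · (f^{(1)}(26) − f^{(1)}(12)) = 1/12 · (-3.36661e-07 − (-1.60751e-05)) = 1.31154e-06.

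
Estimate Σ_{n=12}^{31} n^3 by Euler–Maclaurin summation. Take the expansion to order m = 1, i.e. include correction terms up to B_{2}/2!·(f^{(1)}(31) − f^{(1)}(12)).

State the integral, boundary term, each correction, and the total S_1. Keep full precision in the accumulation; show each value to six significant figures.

S_1 ≈ 241660

∫_12^31 x^3 dx evaluates to 225696.
Endpoint term: (f(12) + f(31))/2 = (1728.00 + 29791.0)/2 = 15759.5.
Integral + boundary = 241456.
Order-1 term: 1/12 · (2883.00 − 432.000) = 204.250.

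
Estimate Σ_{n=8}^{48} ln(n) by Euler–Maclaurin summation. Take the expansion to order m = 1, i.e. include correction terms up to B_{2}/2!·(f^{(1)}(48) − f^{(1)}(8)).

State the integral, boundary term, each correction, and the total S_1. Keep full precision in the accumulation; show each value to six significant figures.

Integral: ∫_8^48 ln(x) dx = 129.182.
Boundary: ½(f(8) + f(48)) = ½(2.07944 + 3.87120) = 2.97532.
Integral + boundary = 132.157.
k=1: B_{2}/(2)! × [f^{(1)}(48) − f^{(1)}(8)] = 1/12 × (0.0208333 − 0.125000) = -0.00868056.

S_1 ≈ 132.149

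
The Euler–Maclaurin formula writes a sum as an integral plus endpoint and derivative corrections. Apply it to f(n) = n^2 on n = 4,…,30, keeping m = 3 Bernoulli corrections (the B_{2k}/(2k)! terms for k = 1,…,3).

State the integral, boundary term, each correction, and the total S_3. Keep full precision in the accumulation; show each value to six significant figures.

S_3 ≈ 9441.00

The integral term ∫_4^30 x^2 dx = 8978.67.
Endpoint term: (f(4) + f(30))/2 = (16.0000 + 900.000)/2 = 458.000.
So far: 9436.67.
k=1: B_{2}/(2)! × [f^{(1)}(30) − f^{(1)}(4)] = 1/12 × (60.0000 − 8.00000) = 4.33333.
After k=1: 9441.00.
k=2: B_{4}/(4)! × [f^{(3)}(30) − f^{(3)}(4)] = −1/720 × (0.00000 − 0.00000) = 0.00000.
After k=2: 9441.00.
k=3: B_{6}/(6)! × [f^{(5)}(30) − f^{(5)}(4)] = 1/30240 × (0.00000 − 0.00000) = 0.00000.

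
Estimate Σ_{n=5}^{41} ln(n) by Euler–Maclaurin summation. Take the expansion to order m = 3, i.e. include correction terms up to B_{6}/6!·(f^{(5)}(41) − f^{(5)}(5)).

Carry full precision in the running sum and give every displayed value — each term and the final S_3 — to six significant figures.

S_3 ≈ 110.856

Integral: ∫_5^41 ln(x) dx = 108.209.
Boundary: ½(f(5) + f(41)) = ½(1.60944 + 3.71357) = 2.66150.
Integral + boundary = 110.871.
Correction k=1: B_{2}/2! · (f^{(1)}(41) − f^{(1)}(5)) = 1/12 · (0.0243902 − 0.200000) = -0.0146341.
After k=1: 110.856.
Correction k=2: B_{4}/4! · (f^{(3)}(41) − f^{(3)}(5)) = −1/720 · (2.90187e-05 − 0.0160000) = 2.21819e-05.
After k=2: 110.856.
Correction k=3: B_{6}/6! · (f^{(5)}(41) − f^{(5)}(5)) = 1/30240 · (2.07153e-07 − 0.00768000) = -2.53961e-07.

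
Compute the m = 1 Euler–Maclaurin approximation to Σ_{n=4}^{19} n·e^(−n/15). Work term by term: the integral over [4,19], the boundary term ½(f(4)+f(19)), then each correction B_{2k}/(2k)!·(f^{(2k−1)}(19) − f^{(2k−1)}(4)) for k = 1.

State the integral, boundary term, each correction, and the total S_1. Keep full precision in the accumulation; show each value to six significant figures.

S_1 ≈ 78.7428

The integral term ∫_4^19 x·e^(−x/15) dx = 74.5872.
½[f(4) + f(19)] = ½[3.06371 + 5.35362] = 4.20866.
Running total after boundary: 78.7959.
k=1: B_{2}/(2)! × [f^{(1)}(19) − f^{(1)}(4)] = 1/12 × (-0.0751385 − 0.561681) = -0.0530683.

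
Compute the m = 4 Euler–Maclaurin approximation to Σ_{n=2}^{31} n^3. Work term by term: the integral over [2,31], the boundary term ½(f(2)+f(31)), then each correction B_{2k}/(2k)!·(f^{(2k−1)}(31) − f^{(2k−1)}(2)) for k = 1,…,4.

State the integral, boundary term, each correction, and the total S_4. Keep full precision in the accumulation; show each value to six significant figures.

S_4 ≈ 246015

Integral: ∫_2^31 x^3 dx = 230876.
½[f(2) + f(31)] = ½[8.00000 + 29791.0] = 14899.5.
So far: 245776.
Order-1 term: 1/12 · (2883.00 − 12.0000) = 239.250.
Running total after k=1: 246015.
Order-2 term: −1/720 · (6.00000 − 6.00000) = 0.00000.
Running total after k=2: 246015.
Order-3 term: 1/30240 · (0.00000 − 0.00000) = 0.00000.
Running total after k=3: 246015.
Order-4 term: −1/1209600 · (0.00000 − 0.00000) = 0.00000.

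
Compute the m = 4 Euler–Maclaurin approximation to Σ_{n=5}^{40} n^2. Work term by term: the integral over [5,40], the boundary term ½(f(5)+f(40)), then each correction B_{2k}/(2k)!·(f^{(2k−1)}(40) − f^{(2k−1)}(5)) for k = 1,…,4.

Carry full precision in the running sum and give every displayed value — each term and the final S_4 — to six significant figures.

The integral term ∫_5^40 x^2 dx = 21291.7.
Endpoint term: (f(5) + f(40))/2 = (25.0000 + 1600.00)/2 = 812.500.
Integral + boundary = 22104.2.
Order-1 term: 1/12 · (80.0000 − 10.0000) = 5.83333.
After k=1: 22110.0.
Order-2 term: −1/720 · (0.00000 − 0.00000) = 0.00000.
After k=2: 22110.0.
Order-3 term: 1/30240 · (0.00000 − 0.00000) = 0.00000.
After k=3: 22110.0.
Order-4 term: −1/1209600 · (0.00000 − 0.00000) = 0.00000.

S_4 ≈ 22110.0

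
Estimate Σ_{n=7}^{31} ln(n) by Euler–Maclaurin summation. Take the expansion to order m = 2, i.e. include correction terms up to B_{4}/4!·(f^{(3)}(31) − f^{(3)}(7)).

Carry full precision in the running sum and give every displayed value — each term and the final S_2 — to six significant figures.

S_2 ≈ 71.5130

Integral: ∫_7^31 ln(x) dx = 68.8322.
Boundary: ½(f(7) + f(31)) = ½(1.94591 + 3.43399) = 2.68995.
Running total after boundary: 71.5222.
Correction k=1: B_{2}/2! · (f^{(1)}(31) − f^{(1)}(7)) = 1/12 · (0.0322581 − 0.142857) = -0.00921659.
After k=1: 71.5130.
Correction k=2: B_{4}/4! · (f^{(3)}(31) − f^{(3)}(7)) = −1/720 · (6.71344e-05 − 0.00583090) = 8.00524e-06.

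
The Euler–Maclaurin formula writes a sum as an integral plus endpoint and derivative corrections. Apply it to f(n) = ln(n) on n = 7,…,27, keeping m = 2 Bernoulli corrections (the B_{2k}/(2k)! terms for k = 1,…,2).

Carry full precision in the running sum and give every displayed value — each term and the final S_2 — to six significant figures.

S_2 ≈ 57.9783

The integral term ∫_7^27 ln(x) dx = 55.3662.
Boundary: ½(f(7) + f(27)) = ½(1.94591 + 3.29584) = 2.62087.
So far: 57.9871.
k=1: B_{2}/(2)! × [f^{(1)}(27) − f^{(1)}(7)] = 1/12 × (0.0370370 − 0.142857) = -0.00881834.
Partial sum through k=1: 57.9783.
k=2: B_{4}/(4)! × [f^{(3)}(27) − f^{(3)}(7)] = −1/720 × (0.000101611 − 0.00583090) = 7.95735e-06.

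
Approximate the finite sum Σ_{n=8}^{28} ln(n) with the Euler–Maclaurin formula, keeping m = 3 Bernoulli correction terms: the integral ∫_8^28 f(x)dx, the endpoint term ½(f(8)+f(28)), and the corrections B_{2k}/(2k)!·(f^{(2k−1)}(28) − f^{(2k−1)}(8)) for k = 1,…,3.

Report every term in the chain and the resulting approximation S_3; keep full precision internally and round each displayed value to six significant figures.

∫_8^28 ln(x) dx evaluates to 56.6662.
½[f(8) + f(28)] = ½[2.07944 + 3.33220] = 2.70582.
Running total after boundary: 59.3720.
Correction k=1: B_{2}/2! · (f^{(1)}(28) − f^{(1)}(8)) = 1/12 · (0.0357143 − 0.125000) = -0.00744048.
Running total after k=1: 59.3646.
Correction k=2: B_{4}/4! · (f^{(3)}(28) − f^{(3)}(8)) = −1/720 · (9.11079e-05 − 0.00390625) = 5.29881e-06.
Running total after k=2: 59.3646.
Correction k=3: B_{6}/6! · (f^{(5)}(28) − f^{(5)}(8)) = 1/30240 · (1.39451e-06 − 0.000732422) = -2.41742e-08.

S_3 ≈ 59.3646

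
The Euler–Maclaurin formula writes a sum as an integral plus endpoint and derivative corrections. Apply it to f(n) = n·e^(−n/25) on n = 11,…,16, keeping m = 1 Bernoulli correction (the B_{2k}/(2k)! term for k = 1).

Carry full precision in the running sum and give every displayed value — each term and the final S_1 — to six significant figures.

∫_11^16 x·e^(−x/25) dx evaluates to 39.1580.
Boundary: ½(f(11) + f(16)) = ½(7.08440 + 8.43668) = 7.76054.
Running total after boundary: 46.9186.
k=1: B_{2}/(2)! × [f^{(1)}(16) − f^{(1)}(11)] = 1/12 × (0.189825 − 0.360660) = -0.0142363.

S_1 ≈ 46.9043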